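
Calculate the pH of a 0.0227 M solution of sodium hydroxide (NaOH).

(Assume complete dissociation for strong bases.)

[OH⁻] = 0.0227 M for strong base. pOH = -log[OH⁻] = 1.64, pH = 14 - pOH

pH = 12.36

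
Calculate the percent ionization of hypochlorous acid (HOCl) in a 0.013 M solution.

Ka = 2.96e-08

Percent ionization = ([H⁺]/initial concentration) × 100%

Using Ka equilibrium: x² + Ka×x - Ka×C = 0. Solving: [H⁺] = 1.9602e-05. Percent = (1.9602e-05/0.013) × 100

Percent ionization = 0.151%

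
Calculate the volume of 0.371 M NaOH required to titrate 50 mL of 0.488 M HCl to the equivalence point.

At equivalence: moles acid = moles base. moles HCl = 0.488 × 50/1000 = 0.0244 mol. V_base = moles / 0.371 × 1000 = 65.8 mL.

V_{base} = 65.8 mL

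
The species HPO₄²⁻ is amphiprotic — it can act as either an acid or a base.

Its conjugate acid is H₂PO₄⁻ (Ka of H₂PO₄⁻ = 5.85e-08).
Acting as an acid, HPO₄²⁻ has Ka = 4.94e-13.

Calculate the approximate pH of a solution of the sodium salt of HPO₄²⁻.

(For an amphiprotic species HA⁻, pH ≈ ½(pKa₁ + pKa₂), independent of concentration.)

pKa₁ = -log(5.85e-08) = 7.23; pKa₂ = -log(4.94e-13) = 12.31. For an amphiprotic species, pH ≈ ½(pKa₁ + pKa₂) = ½(7.23 + 12.31) = 9.77.

pH = 9.77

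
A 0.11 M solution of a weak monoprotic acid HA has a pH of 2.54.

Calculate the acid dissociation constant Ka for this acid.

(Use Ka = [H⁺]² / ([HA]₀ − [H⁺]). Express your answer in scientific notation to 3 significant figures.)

[H⁺] = 10^(−pH) = 10^(−2.54) = 2.884e-03 M. For HA ⇌ H⁺ + A⁻, Ka = [H⁺][A⁻]/[HA] = [H⁺]² / ([HA]₀ − [H⁺]) = (2.884e-03)² / (0.11 − 2.884e-03) = 7.77e-05.

K_a = 7.77e-05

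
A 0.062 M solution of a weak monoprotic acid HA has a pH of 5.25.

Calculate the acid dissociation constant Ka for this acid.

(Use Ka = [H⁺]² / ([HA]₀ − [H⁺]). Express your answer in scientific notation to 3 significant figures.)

[H⁺] = 10^(−pH) = 10^(−5.25) = 5.623e-06 M. For HA ⇌ H⁺ + A⁻, Ka = [H⁺][A⁻]/[HA] = [H⁺]² / ([HA]₀ − [H⁺]) = (5.623e-06)² / (0.062 − 5.623e-06) = 5.10e-10.

K_a = 5.10e-10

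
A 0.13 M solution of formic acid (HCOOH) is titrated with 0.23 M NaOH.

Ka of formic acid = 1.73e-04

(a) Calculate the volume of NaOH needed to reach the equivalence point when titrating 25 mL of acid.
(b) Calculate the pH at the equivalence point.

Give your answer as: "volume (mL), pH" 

moles acid = 0.13 × 25/1000 = 0.00325 mol; V_base = moles/0.23 × 1000 = 14.1 mL. At equivalence only the conjugate base is present: [A⁻] = 0.00325/0.039 = 8.3056e-02 M. Kb = Kw/Ka = 5.78e-11; [OH⁻] = √(Kb × [A⁻]) = 2.1911e-06; pOH = 5.66; pH = 14 - pOH = 8.34.

V = 14.1 mL, pH = 8.34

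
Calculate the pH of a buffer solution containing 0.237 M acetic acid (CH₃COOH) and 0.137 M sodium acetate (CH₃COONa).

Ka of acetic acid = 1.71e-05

pKa = -log(1.71e-05) = 4.77. pH = pKa + log([A⁻]/[HA]) = 4.77 + log(0.137/0.237)

pH = 4.53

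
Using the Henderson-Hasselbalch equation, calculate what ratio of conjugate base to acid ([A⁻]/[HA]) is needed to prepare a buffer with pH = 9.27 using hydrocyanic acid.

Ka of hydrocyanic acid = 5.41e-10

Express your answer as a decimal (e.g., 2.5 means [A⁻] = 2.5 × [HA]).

pKa = -log(5.41e-10) = 9.2668. pH = pKa + log([A⁻]/[HA]), so log([A⁻]/[HA]) = pH − pKa = 9.27 − 9.2668 = 0.0032. [A⁻]/[HA] = 10^(0.0032) = 1.01

[A⁻]/[HA] = 1.01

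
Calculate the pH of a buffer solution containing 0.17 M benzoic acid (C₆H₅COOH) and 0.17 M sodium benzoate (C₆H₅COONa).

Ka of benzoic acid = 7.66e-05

pKa = -log(7.66e-05) = 4.12. pH = pKa + log([A⁻]/[HA]) = 4.12 + log(0.17/0.17)

pH = 4.12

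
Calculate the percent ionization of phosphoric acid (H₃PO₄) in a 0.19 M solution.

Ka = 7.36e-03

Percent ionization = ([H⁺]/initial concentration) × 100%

Using Ka equilibrium: x² + Ka×x - Ka×C = 0. Solving: [H⁺] = 3.3896e-02. Percent = (3.3896e-02/0.19) × 100

Percent ionization = 17.8%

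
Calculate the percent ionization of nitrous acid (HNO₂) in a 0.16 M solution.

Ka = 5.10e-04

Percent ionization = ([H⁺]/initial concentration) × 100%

Using Ka equilibrium: x² + Ka×x - Ka×C = 0. Solving: [H⁺] = 8.7819e-03. Percent = (8.7819e-03/0.16) × 100

Percent ionization = 5.49%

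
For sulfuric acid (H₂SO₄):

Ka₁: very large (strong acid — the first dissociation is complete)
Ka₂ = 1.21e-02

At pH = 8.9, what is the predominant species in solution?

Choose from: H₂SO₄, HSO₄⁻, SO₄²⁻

The first dissociation is complete, so H₂SO₄ itself is never the predominant species in water; pKa₂ = -log(1.21e-02) = 1.92. For a polyprotic acid the predominant species crosses at each pKa: below pKa_n the protonated form dominates, above it the deprotonated form does. At pH = 8.9, the predominant species is SO₄²⁻.

SO₄²⁻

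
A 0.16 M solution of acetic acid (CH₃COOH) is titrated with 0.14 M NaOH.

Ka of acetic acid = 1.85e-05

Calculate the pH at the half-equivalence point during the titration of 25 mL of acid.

At half-equivalence [HA] = [A⁻], so Henderson-Hasselbalch gives pH = pKa = -log(1.85e-05) = 4.73.

pH = pKa = 4.73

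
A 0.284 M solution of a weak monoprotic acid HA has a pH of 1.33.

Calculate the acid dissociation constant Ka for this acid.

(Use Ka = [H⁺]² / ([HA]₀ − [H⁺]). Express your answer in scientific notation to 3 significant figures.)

[H⁺] = 10^(−pH) = 10^(−1.33) = 4.677e-02 M. For HA ⇌ H⁺ + A⁻, Ka = [H⁺][A⁻]/[HA] = [H⁺]² / ([HA]₀ − [H⁺]) = (4.677e-02)² / (0.284 − 4.677e-02) = 9.22e-03.

K_a = 9.22e-03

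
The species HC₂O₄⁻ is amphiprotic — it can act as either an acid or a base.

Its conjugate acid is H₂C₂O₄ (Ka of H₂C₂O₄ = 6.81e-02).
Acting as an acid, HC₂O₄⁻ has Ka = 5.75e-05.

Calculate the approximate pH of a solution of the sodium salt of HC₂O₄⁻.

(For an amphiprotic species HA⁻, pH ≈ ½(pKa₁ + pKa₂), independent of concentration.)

pKa₁ = -log(6.81e-02) = 1.17; pKa₂ = -log(5.75e-05) = 4.24. For an amphiprotic species, pH ≈ ½(pKa₁ + pKa₂) = ½(1.17 + 4.24) = 2.70.

pH = 2.70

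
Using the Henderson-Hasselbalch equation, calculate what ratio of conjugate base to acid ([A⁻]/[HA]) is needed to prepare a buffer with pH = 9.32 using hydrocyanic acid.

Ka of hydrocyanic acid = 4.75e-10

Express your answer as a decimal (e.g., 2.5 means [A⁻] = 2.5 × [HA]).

pKa = -log(4.75e-10) = 9.3233. pH = pKa + log([A⁻]/[HA]), so log([A⁻]/[HA]) = pH − pKa = 9.32 − 9.3233 = -0.0033. [A⁻]/[HA] = 10^(-0.0033) = 0.992

[A⁻]/[HA] = 0.992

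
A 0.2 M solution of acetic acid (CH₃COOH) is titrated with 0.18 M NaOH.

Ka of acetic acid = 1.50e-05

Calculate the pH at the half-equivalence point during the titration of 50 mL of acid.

At half-equivalence [HA] = [A⁻], so Henderson-Hasselbalch gives pH = pKa = -log(1.50e-05) = 4.82.

pH = pKa = 4.82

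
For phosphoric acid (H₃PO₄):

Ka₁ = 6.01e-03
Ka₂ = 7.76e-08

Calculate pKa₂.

pKa₂ = -log(Ka₂) = -log(7.76e-08) = 7.11.

pK_{a2} = 7.11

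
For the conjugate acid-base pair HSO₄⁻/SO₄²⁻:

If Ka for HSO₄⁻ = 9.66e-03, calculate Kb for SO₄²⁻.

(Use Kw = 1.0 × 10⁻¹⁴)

For a conjugate pair Ka × Kb = Kw, so Kb = Kw/Ka = 1.0 × 10⁻¹⁴ / 9.66e-03 = 1.04e-12.

K_b = 1.04e-12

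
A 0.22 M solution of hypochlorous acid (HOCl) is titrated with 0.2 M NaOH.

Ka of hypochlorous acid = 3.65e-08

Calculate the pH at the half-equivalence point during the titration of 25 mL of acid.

At half-equivalence [HA] = [A⁻], so Henderson-Hasselbalch gives pH = pKa = -log(3.65e-08) = 7.44.

pH = pKa = 7.44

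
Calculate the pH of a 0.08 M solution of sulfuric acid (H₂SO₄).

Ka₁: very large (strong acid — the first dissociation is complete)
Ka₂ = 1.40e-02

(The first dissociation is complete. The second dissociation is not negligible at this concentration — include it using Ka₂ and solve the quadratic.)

First dissociation is complete: [H⁺]₀ = [HSO₄⁻]₀ = C = 0.08 M. Second dissociation HSO₄⁻ ⇌ H⁺ + SO₄²⁻: let x = [SO₄²⁻]. Ka₂ = (C + x)·x / (C − x) = 1.40e-02 → x² + (C + Ka₂)·x − Ka₂·C = 0 → x² + 0.09400·x − 1.120e-03 = 0. x = (−0.09400 + √(0.09400² + 4 × 1.120e-03)) / 2 = 1.0697e-02 M. [H⁺] = C + x = 0.08 + 1.0697e-02 = 9.0697e-02 M. pH = -log(9.0697e-02) = 1.04.

pH = 1.04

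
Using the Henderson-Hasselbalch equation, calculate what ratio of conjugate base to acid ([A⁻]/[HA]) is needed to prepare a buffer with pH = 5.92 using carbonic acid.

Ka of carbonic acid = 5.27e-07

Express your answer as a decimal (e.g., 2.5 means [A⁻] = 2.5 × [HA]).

pKa = -log(5.27e-07) = 6.2782. pH = pKa + log([A⁻]/[HA]), so log([A⁻]/[HA]) = pH − pKa = 5.92 − 6.2782 = -0.3582. [A⁻]/[HA] = 10^(-0.3582) = 0.438

[A⁻]/[HA] = 0.438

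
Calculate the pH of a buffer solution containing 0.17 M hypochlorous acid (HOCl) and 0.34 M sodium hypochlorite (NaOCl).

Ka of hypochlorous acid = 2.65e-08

pKa = -log(2.65e-08) = 7.58. pH = pKa + log([A⁻]/[HA]) = 7.58 + log(0.34/0.17)

pH = 7.88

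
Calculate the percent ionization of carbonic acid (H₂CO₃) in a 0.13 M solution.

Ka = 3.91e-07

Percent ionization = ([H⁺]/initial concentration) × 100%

Using Ka equilibrium: x² + Ka×x - Ka×C = 0. Solving: [H⁺] = 2.2526e-04. Percent = (2.2526e-04/0.13) × 100

Percent ionization = 0.173%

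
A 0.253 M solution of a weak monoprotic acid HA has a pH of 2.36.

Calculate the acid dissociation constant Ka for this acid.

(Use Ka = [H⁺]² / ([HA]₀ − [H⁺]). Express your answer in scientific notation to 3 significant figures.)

[H⁺] = 10^(−pH) = 10^(−2.36) = 4.365e-03 M. For HA ⇌ H⁺ + A⁻, Ka = [H⁺][A⁻]/[HA] = [H⁺]² / ([HA]₀ − [H⁺]) = (4.365e-03)² / (0.253 − 4.365e-03) = 7.66e-05.

K_a = 7.66e-05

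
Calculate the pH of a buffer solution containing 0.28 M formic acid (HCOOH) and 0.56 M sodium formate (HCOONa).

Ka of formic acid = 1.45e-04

pKa = -log(1.45e-04) = 3.84. pH = pKa + log([A⁻]/[HA]) = 3.84 + log(0.56/0.28)

pH = 4.14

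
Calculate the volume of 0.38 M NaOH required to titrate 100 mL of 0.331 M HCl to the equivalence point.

At equivalence: moles acid = moles base. moles HCl = 0.331 × 100/1000 = 0.0331 mol. V_base = moles / 0.38 × 1000 = 87.1 mL.

V_{base} = 87.1 mL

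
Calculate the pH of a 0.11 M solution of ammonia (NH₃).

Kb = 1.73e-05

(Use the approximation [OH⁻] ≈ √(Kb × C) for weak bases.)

[OH⁻] = √(Kb × C) = √(1.73e-05 × 0.11) = 1.3795e-03. pOH = 2.86, pH = 14 - pOH

pH = 11.14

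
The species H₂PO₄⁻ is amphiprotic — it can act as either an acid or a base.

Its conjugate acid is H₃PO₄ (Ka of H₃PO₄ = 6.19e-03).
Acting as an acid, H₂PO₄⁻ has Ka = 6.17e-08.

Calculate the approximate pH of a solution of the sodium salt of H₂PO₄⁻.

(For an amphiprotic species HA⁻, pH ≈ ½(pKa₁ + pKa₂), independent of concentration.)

pKa₁ = -log(6.19e-03) = 2.21; pKa₂ = -log(6.17e-08) = 7.21. For an amphiprotic species, pH ≈ ½(pKa₁ + pKa₂) = ½(2.21 + 7.21) = 4.71.

pH = 4.71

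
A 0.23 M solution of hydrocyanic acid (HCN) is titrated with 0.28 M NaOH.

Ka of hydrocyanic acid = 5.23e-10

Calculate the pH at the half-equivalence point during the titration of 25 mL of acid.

At half-equivalence [HA] = [A⁻], so Henderson-Hasselbalch gives pH = pKa = -log(5.23e-10) = 9.28.

pH = pKa = 9.28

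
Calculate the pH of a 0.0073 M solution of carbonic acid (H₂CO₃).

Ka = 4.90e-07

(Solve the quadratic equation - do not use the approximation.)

x² + Ka×x - Ka×C = 0. Using quadratic formula: [H⁺] = 5.9564e-05

pH = 4.23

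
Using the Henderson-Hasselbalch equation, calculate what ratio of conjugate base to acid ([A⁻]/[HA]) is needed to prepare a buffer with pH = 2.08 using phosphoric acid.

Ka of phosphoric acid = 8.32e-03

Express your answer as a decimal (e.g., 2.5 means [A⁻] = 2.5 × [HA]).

pKa = -log(8.32e-03) = 2.0799. pH = pKa + log([A⁻]/[HA]), so log([A⁻]/[HA]) = pH − pKa = 2.08 − 2.0799 = 0.0001. [A⁻]/[HA] = 10^(0.0001) = 1.00

[A⁻]/[HA] = 1.00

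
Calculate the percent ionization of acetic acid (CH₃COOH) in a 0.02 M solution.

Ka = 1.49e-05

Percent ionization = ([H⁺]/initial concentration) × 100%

Using Ka equilibrium: x² + Ka×x - Ka×C = 0. Solving: [H⁺] = 5.3849e-04. Percent = (5.3849e-04/0.02) × 100

Percent ionization = 2.69%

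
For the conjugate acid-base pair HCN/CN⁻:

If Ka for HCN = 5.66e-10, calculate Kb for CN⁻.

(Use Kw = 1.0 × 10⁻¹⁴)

For a conjugate pair Ka × Kb = Kw, so Kb = Kw/Ka = 1.0 × 10⁻¹⁴ / 5.66e-10 = 1.77e-05.

K_b = 1.77e-05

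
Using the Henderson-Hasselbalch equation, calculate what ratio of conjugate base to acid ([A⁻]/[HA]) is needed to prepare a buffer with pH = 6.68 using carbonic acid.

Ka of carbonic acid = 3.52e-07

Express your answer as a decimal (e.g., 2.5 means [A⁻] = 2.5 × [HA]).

pKa = -log(3.52e-07) = 6.4535. pH = pKa + log([A⁻]/[HA]), so log([A⁻]/[HA]) = pH − pKa = 6.68 − 6.4535 = 0.2265. [A⁻]/[HA] = 10^(0.2265) = 1.68

[A⁻]/[HA] = 1.68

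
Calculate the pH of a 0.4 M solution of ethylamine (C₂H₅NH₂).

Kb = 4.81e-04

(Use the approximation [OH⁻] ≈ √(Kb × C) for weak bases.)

[OH⁻] = √(Kb × C) = √(4.81e-04 × 0.4) = 1.3871e-02. pOH = 1.86, pH = 14 - pOH

pH = 12.14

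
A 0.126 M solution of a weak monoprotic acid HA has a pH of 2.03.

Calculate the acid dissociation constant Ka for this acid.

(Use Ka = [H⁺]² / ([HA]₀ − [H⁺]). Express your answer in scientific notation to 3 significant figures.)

[H⁺] = 10^(−pH) = 10^(−2.03) = 9.333e-03 M. For HA ⇌ H⁺ + A⁻, Ka = [H⁺][A⁻]/[HA] = [H⁺]² / ([HA]₀ − [H⁺]) = (9.333e-03)² / (0.126 − 9.333e-03) = 7.47e-04.

K_a = 7.47e-04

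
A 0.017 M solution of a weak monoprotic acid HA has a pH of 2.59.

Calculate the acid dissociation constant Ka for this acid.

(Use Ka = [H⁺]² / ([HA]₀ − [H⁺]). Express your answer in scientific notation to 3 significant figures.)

[H⁺] = 10^(−pH) = 10^(−2.59) = 2.570e-03 M. For HA ⇌ H⁺ + A⁻, Ka = [H⁺][A⁻]/[HA] = [H⁺]² / ([HA]₀ − [H⁺]) = (2.570e-03)² / (0.017 − 2.570e-03) = 4.58e-04.

K_a = 4.58e-04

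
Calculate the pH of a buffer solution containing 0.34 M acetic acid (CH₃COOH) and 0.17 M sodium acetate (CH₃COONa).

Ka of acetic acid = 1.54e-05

pKa = -log(1.54e-05) = 4.81. pH = pKa + log([A⁻]/[HA]) = 4.81 + log(0.17/0.34)

pH = 4.51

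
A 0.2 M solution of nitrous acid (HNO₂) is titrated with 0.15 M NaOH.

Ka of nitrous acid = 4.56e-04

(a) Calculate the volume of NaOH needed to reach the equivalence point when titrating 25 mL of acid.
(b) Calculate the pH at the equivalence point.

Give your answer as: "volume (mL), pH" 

moles acid = 0.2 × 25/1000 = 0.005 mol; V_base = moles/0.15 × 1000 = 33.3 mL. At equivalence only the conjugate base is present: [A⁻] = 0.005/0.058 = 8.5714e-02 M. Kb = Kw/Ka = 2.19e-11; [OH⁻] = √(Kb × [A⁻]) = 1.3710e-06; pOH = 5.86; pH = 14 - pOH = 8.14.

V = 33.3 mL, pH = 8.14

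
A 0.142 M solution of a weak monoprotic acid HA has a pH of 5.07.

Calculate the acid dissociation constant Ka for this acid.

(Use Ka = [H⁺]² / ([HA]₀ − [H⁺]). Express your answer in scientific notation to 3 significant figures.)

[H⁺] = 10^(−pH) = 10^(−5.07) = 8.511e-06 M. For HA ⇌ H⁺ + A⁻, Ka = [H⁺][A⁻]/[HA] = [H⁺]² / ([HA]₀ − [H⁺]) = (8.511e-06)² / (0.142 − 8.511e-06) = 5.10e-10.

K_a = 5.10e-10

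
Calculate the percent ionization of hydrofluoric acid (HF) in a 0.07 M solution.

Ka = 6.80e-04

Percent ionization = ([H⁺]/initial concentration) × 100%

Using Ka equilibrium: x² + Ka×x - Ka×C = 0. Solving: [H⁺] = 6.5676e-03. Percent = (6.5676e-03/0.07) × 100

Percent ionization = 9.38%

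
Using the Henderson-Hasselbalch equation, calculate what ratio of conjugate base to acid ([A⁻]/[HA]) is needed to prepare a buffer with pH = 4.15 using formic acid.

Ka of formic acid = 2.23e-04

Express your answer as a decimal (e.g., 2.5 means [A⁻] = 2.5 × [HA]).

pKa = -log(2.23e-04) = 3.6517. pH = pKa + log([A⁻]/[HA]), so log([A⁻]/[HA]) = pH − pKa = 4.15 − 3.6517 = 0.4983. [A⁻]/[HA] = 10^(0.4983) = 3.15

[A⁻]/[HA] = 3.15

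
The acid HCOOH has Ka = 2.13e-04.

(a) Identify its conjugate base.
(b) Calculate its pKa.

(a) The conjugate base is formed by removing one H⁺ from HCOOH, giving HCOO⁻. (b) pKa = -log(Ka) = -log(2.13e-04) = 3.67.

Conjugate base: HCOO⁻; pK_a = 3.67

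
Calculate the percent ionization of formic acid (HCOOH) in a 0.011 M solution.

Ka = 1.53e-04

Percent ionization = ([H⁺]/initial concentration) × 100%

Using Ka equilibrium: x² + Ka×x - Ka×C = 0. Solving: [H⁺] = 1.2231e-03. Percent = (1.2231e-03/0.011) × 100

Percent ionization = 11.1%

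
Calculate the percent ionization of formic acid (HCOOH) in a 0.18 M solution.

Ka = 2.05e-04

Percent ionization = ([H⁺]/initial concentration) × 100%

Using Ka equilibrium: x² + Ka×x - Ka×C = 0. Solving: [H⁺] = 5.9729e-03. Percent = (5.9729e-03/0.18) × 100

Percent ionization = 3.32%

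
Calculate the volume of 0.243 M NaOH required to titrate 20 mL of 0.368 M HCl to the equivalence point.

At equivalence: moles acid = moles base. moles HCl = 0.368 × 20/1000 = 0.00736 mol. V_base = moles / 0.243 × 1000 = 30.3 mL.

V_{base} = 30.3 mL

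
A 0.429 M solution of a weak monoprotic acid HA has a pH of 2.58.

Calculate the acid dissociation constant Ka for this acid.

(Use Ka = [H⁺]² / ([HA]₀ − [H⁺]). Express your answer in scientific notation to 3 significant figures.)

[H⁺] = 10^(−pH) = 10^(−2.58) = 2.630e-03 M. For HA ⇌ H⁺ + A⁻, Ka = [H⁺][A⁻]/[HA] = [H⁺]² / ([HA]₀ − [H⁺]) = (2.630e-03)² / (0.429 − 2.630e-03) = 1.62e-05.

K_a = 1.62e-05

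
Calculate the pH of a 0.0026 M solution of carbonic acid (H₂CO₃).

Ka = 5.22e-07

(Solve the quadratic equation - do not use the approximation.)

x² + Ka×x - Ka×C = 0. Using quadratic formula: [H⁺] = 3.6580e-05

pH = 4.44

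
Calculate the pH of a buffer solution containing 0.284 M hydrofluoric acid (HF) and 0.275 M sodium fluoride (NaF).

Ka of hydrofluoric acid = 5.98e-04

pKa = -log(5.98e-04) = 3.22. pH = pKa + log([A⁻]/[HA]) = 3.22 + log(0.275/0.284)

pH = 3.21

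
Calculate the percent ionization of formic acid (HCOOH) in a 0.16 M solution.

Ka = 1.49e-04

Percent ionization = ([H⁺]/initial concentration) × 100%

Using Ka equilibrium: x² + Ka×x - Ka×C = 0. Solving: [H⁺] = 4.8087e-03. Percent = (4.8087e-03/0.16) × 100

Percent ionization = 3.01%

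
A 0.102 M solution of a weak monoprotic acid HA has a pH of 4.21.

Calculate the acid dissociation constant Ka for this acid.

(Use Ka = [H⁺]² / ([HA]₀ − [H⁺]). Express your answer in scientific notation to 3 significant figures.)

[H⁺] = 10^(−pH) = 10^(−4.21) = 6.166e-05 M. For HA ⇌ H⁺ + A⁻, Ka = [H⁺][A⁻]/[HA] = [H⁺]² / ([HA]₀ − [H⁺]) = (6.166e-05)² / (0.102 − 6.166e-05) = 3.73e-08.

K_a = 3.73e-08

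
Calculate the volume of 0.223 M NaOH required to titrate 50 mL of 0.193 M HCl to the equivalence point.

At equivalence: moles acid = moles base. moles HCl = 0.193 × 50/1000 = 0.00965 mol. V_base = moles / 0.223 × 1000 = 43.3 mL.

V_{base} = 43.3 mL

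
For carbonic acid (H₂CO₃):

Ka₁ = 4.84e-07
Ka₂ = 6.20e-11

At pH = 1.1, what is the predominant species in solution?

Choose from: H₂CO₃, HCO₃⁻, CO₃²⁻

pKa₁ = 6.32, pKa₂ = 10.21. For a polyprotic acid the predominant species crosses at each pKa: below pKa_n the protonated form dominates, above it the deprotonated form does. At pH = 1.1, the predominant species is H₂CO₃.

H₂CO₃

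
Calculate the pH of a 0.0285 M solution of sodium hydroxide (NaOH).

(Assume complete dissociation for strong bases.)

[OH⁻] = 0.0285 M for strong base. pOH = -log[OH⁻] = 1.55, pH = 14 - pOH

pH = 12.45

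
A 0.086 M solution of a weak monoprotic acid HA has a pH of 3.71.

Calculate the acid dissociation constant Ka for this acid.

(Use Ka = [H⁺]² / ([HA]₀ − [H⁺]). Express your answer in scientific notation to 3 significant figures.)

[H⁺] = 10^(−pH) = 10^(−3.71) = 1.950e-04 M. For HA ⇌ H⁺ + A⁻, Ka = [H⁺][A⁻]/[HA] = [H⁺]² / ([HA]₀ − [H⁺]) = (1.950e-04)² / (0.086 − 1.950e-04) = 4.43e-07.

K_a = 4.43e-07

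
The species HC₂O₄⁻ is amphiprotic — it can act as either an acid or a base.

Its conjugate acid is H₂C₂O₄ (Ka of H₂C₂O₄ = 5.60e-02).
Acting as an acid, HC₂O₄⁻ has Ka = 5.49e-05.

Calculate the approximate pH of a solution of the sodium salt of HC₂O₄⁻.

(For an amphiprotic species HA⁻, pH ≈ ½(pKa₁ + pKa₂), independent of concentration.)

pKa₁ = -log(5.60e-02) = 1.25; pKa₂ = -log(5.49e-05) = 4.26. For an amphiprotic species, pH ≈ ½(pKa₁ + pKa₂) = ½(1.25 + 4.26) = 2.76.

pH = 2.76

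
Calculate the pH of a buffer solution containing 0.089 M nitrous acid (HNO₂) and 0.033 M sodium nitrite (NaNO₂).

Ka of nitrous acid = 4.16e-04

pKa = -log(4.16e-04) = 3.38. pH = pKa + log([A⁻]/[HA]) = 3.38 + log(0.033/0.089)

pH = 2.95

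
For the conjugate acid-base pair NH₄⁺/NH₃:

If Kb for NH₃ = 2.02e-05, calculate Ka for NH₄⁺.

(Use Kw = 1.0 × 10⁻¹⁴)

For a conjugate pair Ka × Kb = Kw, so Ka = Kw/Kb = 1.0 × 10⁻¹⁴ / 2.02e-05 = 4.95e-10.

K_a = 4.95e-10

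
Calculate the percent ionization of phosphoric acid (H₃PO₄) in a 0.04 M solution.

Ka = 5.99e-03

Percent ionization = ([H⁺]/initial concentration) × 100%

Using Ka equilibrium: x² + Ka×x - Ka×C = 0. Solving: [H⁺] = 1.2771e-02. Percent = (1.2771e-02/0.04) × 100

Percent ionization = 31.9%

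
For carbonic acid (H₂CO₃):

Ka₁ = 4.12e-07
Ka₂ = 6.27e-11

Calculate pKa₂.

pKa₂ = -log(Ka₂) = -log(6.27e-11) = 10.20.

pK_{a2} = 10.20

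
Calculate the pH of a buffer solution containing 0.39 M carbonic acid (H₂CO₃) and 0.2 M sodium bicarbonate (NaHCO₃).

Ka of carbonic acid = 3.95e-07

pKa = -log(3.95e-07) = 6.40. pH = pKa + log([A⁻]/[HA]) = 6.40 + log(0.2/0.39)

pH = 6.11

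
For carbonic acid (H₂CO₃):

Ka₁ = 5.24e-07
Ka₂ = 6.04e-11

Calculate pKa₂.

pKa₂ = -log(Ka₂) = -log(6.04e-11) = 10.22.

pK_{a2} = 10.22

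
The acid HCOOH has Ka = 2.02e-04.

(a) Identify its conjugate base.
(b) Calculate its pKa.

(a) The conjugate base is formed by removing one H⁺ from HCOOH, giving HCOO⁻. (b) pKa = -log(Ka) = -log(2.02e-04) = 3.69.

Conjugate base: HCOO⁻; pK_a = 3.69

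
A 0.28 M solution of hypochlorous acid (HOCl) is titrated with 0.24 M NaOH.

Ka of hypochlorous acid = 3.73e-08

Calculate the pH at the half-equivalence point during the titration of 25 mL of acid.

At half-equivalence [HA] = [A⁻], so Henderson-Hasselbalch gives pH = pKa = -log(3.73e-08) = 7.43.

pH = pKa = 7.43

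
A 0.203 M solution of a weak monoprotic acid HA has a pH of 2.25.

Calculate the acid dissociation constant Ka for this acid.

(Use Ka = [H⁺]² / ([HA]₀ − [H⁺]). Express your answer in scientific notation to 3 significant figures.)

[H⁺] = 10^(−pH) = 10^(−2.25) = 5.623e-03 M. For HA ⇌ H⁺ + A⁻, Ka = [H⁺][A⁻]/[HA] = [H⁺]² / ([HA]₀ − [H⁺]) = (5.623e-03)² / (0.203 − 5.623e-03) = 1.60e-04.

K_a = 1.60e-04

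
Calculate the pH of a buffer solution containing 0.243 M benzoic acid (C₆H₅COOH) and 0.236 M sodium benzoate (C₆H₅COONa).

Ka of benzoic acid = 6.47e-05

pKa = -log(6.47e-05) = 4.19. pH = pKa + log([A⁻]/[HA]) = 4.19 + log(0.236/0.243)

pH = 4.18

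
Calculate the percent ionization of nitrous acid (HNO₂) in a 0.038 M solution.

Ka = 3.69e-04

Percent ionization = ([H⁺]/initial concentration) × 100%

Using Ka equilibrium: x² + Ka×x - Ka×C = 0. Solving: [H⁺] = 3.5646e-03. Percent = (3.5646e-03/0.038) × 100

Percent ionization = 9.38%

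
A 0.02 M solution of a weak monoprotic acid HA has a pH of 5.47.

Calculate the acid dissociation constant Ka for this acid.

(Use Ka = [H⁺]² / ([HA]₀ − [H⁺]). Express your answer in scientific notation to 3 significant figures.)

[H⁺] = 10^(−pH) = 10^(−5.47) = 3.388e-06 M. For HA ⇌ H⁺ + A⁻, Ka = [H⁺][A⁻]/[HA] = [H⁺]² / ([HA]₀ − [H⁺]) = (3.388e-06)² / (0.02 − 3.388e-06) = 5.74e-10.

K_a = 5.74e-10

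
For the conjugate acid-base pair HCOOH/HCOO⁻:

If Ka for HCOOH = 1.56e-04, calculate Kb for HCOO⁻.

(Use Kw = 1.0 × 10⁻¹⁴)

For a conjugate pair Ka × Kb = Kw, so Kb = Kw/Ka = 1.0 × 10⁻¹⁴ / 1.56e-04 = 6.41e-11.

K_b = 6.41e-11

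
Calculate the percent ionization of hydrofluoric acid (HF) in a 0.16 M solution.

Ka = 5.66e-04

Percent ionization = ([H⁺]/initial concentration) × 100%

Using Ka equilibrium: x² + Ka×x - Ka×C = 0. Solving: [H⁺] = 9.2375e-03. Percent = (9.2375e-03/0.16) × 100

Percent ionization = 5.77%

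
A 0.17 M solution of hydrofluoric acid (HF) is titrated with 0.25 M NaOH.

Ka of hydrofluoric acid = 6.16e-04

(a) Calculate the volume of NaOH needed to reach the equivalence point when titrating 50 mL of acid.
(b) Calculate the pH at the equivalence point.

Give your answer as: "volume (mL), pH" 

moles acid = 0.17 × 50/1000 = 0.0085 mol; V_base = moles/0.25 × 1000 = 34.0 mL. At equivalence only the conjugate base is present: [A⁻] = 0.0085/0.084 = 1.0119e-01 M. Kb = Kw/Ka = 1.62e-11; [OH⁻] = √(Kb × [A⁻]) = 1.2817e-06; pOH = 5.89; pH = 14 - pOH = 8.11.

V = 34.0 mL, pH = 8.11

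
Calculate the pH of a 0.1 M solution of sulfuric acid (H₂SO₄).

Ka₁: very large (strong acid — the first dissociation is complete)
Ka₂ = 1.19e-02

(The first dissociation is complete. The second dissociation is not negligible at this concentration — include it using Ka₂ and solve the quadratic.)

First dissociation is complete: [H⁺]₀ = [HSO₄⁻]₀ = C = 0.1 M. Second dissociation HSO₄⁻ ⇌ H⁺ + SO₄²⁻: let x = [SO₄²⁻]. Ka₂ = (C + x)·x / (C − x) = 1.19e-02 → x² + (C + Ka₂)·x − Ka₂·C = 0 → x² + 0.11190·x − 1.190e-03 = 0. x = (−0.11190 + √(0.11190² + 4 × 1.190e-03)) / 2 = 9.7798e-03 M. [H⁺] = C + x = 0.1 + 9.7798e-03 = 1.0978e-01 M. pH = -log(1.0978e-01) = 0.96.

pH = 0.96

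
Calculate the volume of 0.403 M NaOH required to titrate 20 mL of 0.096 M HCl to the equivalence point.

At equivalence: moles acid = moles base. moles HCl = 0.096 × 20/1000 = 0.00192 mol. V_base = moles / 0.403 × 1000 = 4.8 mL.

V_{base} = 4.8 mL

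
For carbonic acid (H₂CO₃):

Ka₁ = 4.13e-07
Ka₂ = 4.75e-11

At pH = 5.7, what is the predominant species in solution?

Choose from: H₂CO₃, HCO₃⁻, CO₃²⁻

pKa₁ = 6.38, pKa₂ = 10.32. For a polyprotic acid the predominant species crosses at each pKa: below pKa_n the protonated form dominates, above it the deprotonated form does. At pH = 5.7, the predominant species is H₂CO₃.

H₂CO₃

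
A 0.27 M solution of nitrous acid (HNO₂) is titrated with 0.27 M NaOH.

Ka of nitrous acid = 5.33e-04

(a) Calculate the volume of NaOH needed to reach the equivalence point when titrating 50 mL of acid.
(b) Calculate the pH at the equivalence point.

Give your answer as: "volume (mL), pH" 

moles acid = 0.27 × 50/1000 = 0.0135 mol; V_base = moles/0.27 × 1000 = 50.0 mL. At equivalence only the conjugate base is present: [A⁻] = 0.0135/0.100 = 1.3500e-01 M. Kb = Kw/Ka = 1.88e-11; [OH⁻] = √(Kb × [A⁻]) = 1.5915e-06; pOH = 5.80; pH = 14 - pOH = 8.20.

V = 50.0 mL, pH = 8.20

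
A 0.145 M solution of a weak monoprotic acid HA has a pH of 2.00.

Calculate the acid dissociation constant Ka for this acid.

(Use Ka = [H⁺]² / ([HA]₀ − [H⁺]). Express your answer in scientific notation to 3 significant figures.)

[H⁺] = 10^(−pH) = 10^(−2.00) = 1.000e-02 M. For HA ⇌ H⁺ + A⁻, Ka = [H⁺][A⁻]/[HA] = [H⁺]² / ([HA]₀ − [H⁺]) = (1.000e-02)² / (0.145 − 1.000e-02) = 7.41e-04.

K_a = 7.41e-04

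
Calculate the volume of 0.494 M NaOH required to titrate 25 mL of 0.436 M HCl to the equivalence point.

At equivalence: moles acid = moles base. moles HCl = 0.436 × 25/1000 = 0.0109 mol. V_base = moles / 0.494 × 1000 = 22.1 mL.

V_{base} = 22.1 mL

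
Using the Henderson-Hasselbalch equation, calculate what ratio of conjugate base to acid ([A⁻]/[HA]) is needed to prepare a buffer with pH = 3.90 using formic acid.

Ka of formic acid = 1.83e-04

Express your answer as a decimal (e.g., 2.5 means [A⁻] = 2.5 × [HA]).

pKa = -log(1.83e-04) = 3.7375. pH = pKa + log([A⁻]/[HA]), so log([A⁻]/[HA]) = pH − pKa = 3.90 − 3.7375 = 0.1625. [A⁻]/[HA] = 10^(0.1625) = 1.45

[A⁻]/[HA] = 1.45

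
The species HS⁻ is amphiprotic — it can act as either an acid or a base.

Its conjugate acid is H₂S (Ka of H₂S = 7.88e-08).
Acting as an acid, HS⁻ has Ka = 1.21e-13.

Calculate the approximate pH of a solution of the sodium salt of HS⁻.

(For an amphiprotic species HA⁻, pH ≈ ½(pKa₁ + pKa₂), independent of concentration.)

pKa₁ = -log(7.88e-08) = 7.10; pKa₂ = -log(1.21e-13) = 12.92. For an amphiprotic species, pH ≈ ½(pKa₁ + pKa₂) = ½(7.10 + 12.92) = 10.01.

pH = 10.01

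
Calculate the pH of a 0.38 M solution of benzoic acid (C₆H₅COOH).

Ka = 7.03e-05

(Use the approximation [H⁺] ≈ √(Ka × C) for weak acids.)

[H⁺] = √(Ka × C) = √(7.03e-05 × 0.38) = 5.1686e-03. pH = -log(5.1686e-03)

pH = 2.29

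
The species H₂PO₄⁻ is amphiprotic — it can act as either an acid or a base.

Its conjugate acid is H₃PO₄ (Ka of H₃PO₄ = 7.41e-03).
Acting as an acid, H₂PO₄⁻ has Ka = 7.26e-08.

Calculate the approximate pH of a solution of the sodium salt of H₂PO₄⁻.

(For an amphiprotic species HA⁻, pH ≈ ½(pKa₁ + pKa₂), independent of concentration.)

pKa₁ = -log(7.41e-03) = 2.13; pKa₂ = -log(7.26e-08) = 7.14. For an amphiprotic species, pH ≈ ½(pKa₁ + pKa₂) = ½(2.13 + 7.14) = 4.63.

pH = 4.63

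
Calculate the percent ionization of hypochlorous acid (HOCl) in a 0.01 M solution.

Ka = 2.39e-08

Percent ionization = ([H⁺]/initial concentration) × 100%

Using Ka equilibrium: x² + Ka×x - Ka×C = 0. Solving: [H⁺] = 1.5448e-05. Percent = (1.5448e-05/0.01) × 100

Percent ionization = 0.154%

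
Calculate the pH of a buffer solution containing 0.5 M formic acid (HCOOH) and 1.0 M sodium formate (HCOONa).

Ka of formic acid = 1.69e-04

pKa = -log(1.69e-04) = 3.77. pH = pKa + log([A⁻]/[HA]) = 3.77 + log(1.0/0.5)

pH = 4.07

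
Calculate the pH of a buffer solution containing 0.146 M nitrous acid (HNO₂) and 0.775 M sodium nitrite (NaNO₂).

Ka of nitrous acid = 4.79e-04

pKa = -log(4.79e-04) = 3.32. pH = pKa + log([A⁻]/[HA]) = 3.32 + log(0.775/0.146)

pH = 4.04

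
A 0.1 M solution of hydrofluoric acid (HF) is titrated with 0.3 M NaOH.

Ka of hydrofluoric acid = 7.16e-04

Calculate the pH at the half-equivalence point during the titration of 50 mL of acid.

At half-equivalence [HA] = [A⁻], so Henderson-Hasselbalch gives pH = pKa = -log(7.16e-04) = 3.15.

pH = pKa = 3.15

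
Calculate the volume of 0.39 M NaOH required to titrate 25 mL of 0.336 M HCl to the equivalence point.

At equivalence: moles acid = moles base. moles HCl = 0.336 × 25/1000 = 0.0084 mol. V_base = moles / 0.39 × 1000 = 21.5 mL.

V_{base} = 21.5 mL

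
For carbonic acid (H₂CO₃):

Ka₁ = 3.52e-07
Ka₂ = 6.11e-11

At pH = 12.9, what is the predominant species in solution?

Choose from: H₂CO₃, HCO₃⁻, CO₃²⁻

pKa₁ = 6.45, pKa₂ = 10.21. For a polyprotic acid the predominant species crosses at each pKa: below pKa_n the protonated form dominates, above it the deprotonated form does. At pH = 12.9, the predominant species is CO₃²⁻.

CO₃²⁻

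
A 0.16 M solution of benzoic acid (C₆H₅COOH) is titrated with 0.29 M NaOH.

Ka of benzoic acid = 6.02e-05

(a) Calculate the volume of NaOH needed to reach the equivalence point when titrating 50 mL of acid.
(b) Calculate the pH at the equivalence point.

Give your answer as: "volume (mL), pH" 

moles acid = 0.16 × 50/1000 = 0.008 mol; V_base = moles/0.29 × 1000 = 27.6 mL. At equivalence only the conjugate base is present: [A⁻] = 0.008/0.078 = 1.0311e-01 M. Kb = Kw/Ka = 1.66e-10; [OH⁻] = √(Kb × [A⁻]) = 4.1386e-06; pOH = 5.38; pH = 14 - pOH = 8.62.

V = 27.6 mL, pH = 8.62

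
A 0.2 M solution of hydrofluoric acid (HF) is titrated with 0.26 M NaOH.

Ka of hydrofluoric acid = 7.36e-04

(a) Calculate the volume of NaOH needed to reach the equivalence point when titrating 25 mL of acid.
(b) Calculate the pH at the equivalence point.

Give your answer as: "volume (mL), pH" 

moles acid = 0.2 × 25/1000 = 0.005 mol; V_base = moles/0.26 × 1000 = 19.2 mL. At equivalence only the conjugate base is present: [A⁻] = 0.005/0.044 = 1.1304e-01 M. Kb = Kw/Ka = 1.36e-11; [OH⁻] = √(Kb × [A⁻]) = 1.2393e-06; pOH = 5.91; pH = 14 - pOH = 8.09.

V = 19.2 mL, pH = 8.09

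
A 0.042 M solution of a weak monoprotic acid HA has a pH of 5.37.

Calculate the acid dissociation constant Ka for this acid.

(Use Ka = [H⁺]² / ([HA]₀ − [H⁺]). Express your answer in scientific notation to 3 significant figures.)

[H⁺] = 10^(−pH) = 10^(−5.37) = 4.266e-06 M. For HA ⇌ H⁺ + A⁻, Ka = [H⁺][A⁻]/[HA] = [H⁺]² / ([HA]₀ − [H⁺]) = (4.266e-06)² / (0.042 − 4.266e-06) = 4.33e-10.

K_a = 4.33e-10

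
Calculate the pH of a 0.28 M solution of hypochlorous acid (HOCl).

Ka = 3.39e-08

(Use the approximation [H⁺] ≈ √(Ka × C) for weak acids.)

[H⁺] = √(Ka × C) = √(3.39e-08 × 0.28) = 9.7427e-05. pH = -log(9.7427e-05)

pH = 4.01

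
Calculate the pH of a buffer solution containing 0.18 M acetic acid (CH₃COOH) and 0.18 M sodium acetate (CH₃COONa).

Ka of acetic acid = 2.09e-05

pKa = -log(2.09e-05) = 4.68. pH = pKa + log([A⁻]/[HA]) = 4.68 + log(0.18/0.18)

pH = 4.68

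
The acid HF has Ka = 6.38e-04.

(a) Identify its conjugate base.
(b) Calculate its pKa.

(a) The conjugate base is formed by removing one H⁺ from HF, giving F⁻. (b) pKa = -log(Ka) = -log(6.38e-04) = 3.20.

Conjugate base: F⁻; pK_a = 3.20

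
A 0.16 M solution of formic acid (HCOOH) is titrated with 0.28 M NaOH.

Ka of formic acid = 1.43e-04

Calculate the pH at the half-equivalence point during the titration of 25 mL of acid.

At half-equivalence [HA] = [A⁻], so Henderson-Hasselbalch gives pH = pKa = -log(1.43e-04) = 3.84.

pH = pKa = 3.84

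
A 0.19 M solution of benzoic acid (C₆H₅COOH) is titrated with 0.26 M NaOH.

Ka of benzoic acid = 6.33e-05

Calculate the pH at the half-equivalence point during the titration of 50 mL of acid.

At half-equivalence [HA] = [A⁻], so Henderson-Hasselbalch gives pH = pKa = -log(6.33e-05) = 4.20.

pH = pKa = 4.20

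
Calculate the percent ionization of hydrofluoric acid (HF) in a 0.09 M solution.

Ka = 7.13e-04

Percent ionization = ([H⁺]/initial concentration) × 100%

Using Ka equilibrium: x² + Ka×x - Ka×C = 0. Solving: [H⁺] = 7.6620e-03. Percent = (7.6620e-03/0.09) × 100

Percent ionization = 8.51%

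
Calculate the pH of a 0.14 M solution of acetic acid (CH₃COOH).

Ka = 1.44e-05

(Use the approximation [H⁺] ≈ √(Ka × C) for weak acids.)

[H⁺] = √(Ka × C) = √(1.44e-05 × 0.14) = 1.4199e-03. pH = -log(1.4199e-03)

pH = 2.85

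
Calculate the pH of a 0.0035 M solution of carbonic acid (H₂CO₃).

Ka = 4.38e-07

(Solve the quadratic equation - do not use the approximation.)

x² + Ka×x - Ka×C = 0. Using quadratic formula: [H⁺] = 3.8935e-05

pH = 4.41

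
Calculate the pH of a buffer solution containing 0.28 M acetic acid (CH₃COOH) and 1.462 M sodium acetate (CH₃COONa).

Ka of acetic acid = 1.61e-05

pKa = -log(1.61e-05) = 4.79. pH = pKa + log([A⁻]/[HA]) = 4.79 + log(1.462/0.28)

pH = 5.51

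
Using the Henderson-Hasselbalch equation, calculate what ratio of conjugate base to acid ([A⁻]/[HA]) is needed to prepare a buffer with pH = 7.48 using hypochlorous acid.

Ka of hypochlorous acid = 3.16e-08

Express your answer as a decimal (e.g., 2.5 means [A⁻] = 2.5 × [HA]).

pKa = -log(3.16e-08) = 7.5003. pH = pKa + log([A⁻]/[HA]), so log([A⁻]/[HA]) = pH − pKa = 7.48 − 7.5003 = -0.0203. [A⁻]/[HA] = 10^(-0.0203) = 0.954

[A⁻]/[HA] = 0.954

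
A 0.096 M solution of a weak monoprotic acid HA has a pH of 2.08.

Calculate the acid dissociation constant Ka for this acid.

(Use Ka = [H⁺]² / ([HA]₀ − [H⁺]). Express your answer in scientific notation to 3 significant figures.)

[H⁺] = 10^(−pH) = 10^(−2.08) = 8.318e-03 M. For HA ⇌ H⁺ + A⁻, Ka = [H⁺][A⁻]/[HA] = [H⁺]² / ([HA]₀ − [H⁺]) = (8.318e-03)² / (0.096 − 8.318e-03) = 7.89e-04.

K_a = 7.89e-04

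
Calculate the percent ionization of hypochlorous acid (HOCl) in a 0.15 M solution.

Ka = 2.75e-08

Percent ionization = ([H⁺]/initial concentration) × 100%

Using Ka equilibrium: x² + Ka×x - Ka×C = 0. Solving: [H⁺] = 6.4212e-05. Percent = (6.4212e-05/0.15) × 100

Percent ionization = 0.0428%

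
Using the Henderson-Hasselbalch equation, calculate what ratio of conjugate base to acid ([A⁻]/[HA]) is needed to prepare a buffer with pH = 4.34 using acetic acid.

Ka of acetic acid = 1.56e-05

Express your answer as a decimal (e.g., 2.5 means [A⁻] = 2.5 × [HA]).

pKa = -log(1.56e-05) = 4.8069. pH = pKa + log([A⁻]/[HA]), so log([A⁻]/[HA]) = pH − pKa = 4.34 − 4.8069 = -0.4669. [A⁻]/[HA] = 10^(-0.4669) = 0.341

[A⁻]/[HA] = 0.341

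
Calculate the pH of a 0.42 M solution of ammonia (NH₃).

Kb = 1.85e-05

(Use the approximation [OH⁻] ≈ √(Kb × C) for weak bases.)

[OH⁻] = √(Kb × C) = √(1.85e-05 × 0.42) = 2.7875e-03. pOH = 2.55, pH = 14 - pOH

pH = 11.45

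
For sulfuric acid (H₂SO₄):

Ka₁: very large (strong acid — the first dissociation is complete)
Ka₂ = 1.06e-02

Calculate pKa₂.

pKa₂ = -log(Ka₂) = -log(1.06e-02) = 1.97.

pK_{a2} = 1.97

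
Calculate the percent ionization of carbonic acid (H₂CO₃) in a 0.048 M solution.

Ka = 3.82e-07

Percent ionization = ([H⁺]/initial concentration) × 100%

Using Ka equilibrium: x² + Ka×x - Ka×C = 0. Solving: [H⁺] = 1.3522e-04. Percent = (1.3522e-04/0.048) × 100

Percent ionization = 0.282%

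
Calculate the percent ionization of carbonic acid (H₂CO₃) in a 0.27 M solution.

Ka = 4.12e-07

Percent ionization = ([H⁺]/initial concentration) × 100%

Using Ka equilibrium: x² + Ka×x - Ka×C = 0. Solving: [H⁺] = 3.3332e-04. Percent = (3.3332e-04/0.27) × 100

Percent ionization = 0.123%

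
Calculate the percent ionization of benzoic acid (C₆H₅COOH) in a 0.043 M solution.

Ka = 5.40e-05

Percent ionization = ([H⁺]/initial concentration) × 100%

Using Ka equilibrium: x² + Ka×x - Ka×C = 0. Solving: [H⁺] = 1.4971e-03. Percent = (1.4971e-03/0.043) × 100

Percent ionization = 3.48%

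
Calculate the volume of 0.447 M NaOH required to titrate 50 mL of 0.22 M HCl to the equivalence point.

At equivalence: moles acid = moles base. moles HCl = 0.22 × 50/1000 = 0.011 mol. V_base = moles / 0.447 × 1000 = 24.6 mL.

V_{base} = 24.6 mL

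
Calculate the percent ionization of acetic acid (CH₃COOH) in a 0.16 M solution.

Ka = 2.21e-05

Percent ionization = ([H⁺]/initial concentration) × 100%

Using Ka equilibrium: x² + Ka×x - Ka×C = 0. Solving: [H⁺] = 1.8694e-03. Percent = (1.8694e-03/0.16) × 100

Percent ionization = 1.17%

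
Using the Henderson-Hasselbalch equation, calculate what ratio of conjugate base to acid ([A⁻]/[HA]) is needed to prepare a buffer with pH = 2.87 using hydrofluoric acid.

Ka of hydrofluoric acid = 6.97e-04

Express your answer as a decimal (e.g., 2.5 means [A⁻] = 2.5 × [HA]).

pKa = -log(6.97e-04) = 3.1568. pH = pKa + log([A⁻]/[HA]), so log([A⁻]/[HA]) = pH − pKa = 2.87 − 3.1568 = -0.2868. [A⁻]/[HA] = 10^(-0.2868) = 0.517

[A⁻]/[HA] = 0.517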